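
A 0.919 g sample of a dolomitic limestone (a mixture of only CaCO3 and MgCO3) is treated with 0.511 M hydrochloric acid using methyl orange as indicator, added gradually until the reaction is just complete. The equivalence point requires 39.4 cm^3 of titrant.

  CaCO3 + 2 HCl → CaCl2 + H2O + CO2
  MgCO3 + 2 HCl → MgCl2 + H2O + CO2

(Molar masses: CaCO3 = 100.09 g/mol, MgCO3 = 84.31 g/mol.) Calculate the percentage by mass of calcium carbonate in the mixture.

n(HCl) = 0.0394 × 0.511 = 0.0201 mol
Let x = n(CaCO3), y = n(MgCO3).
Titrant: 2x + 2y = 0.0201;  mass: 100.09x + 84.31y = 0.919
Solving, x = 4.45 × 10^-3 mol, y = 5.61 × 10^-3 mol
mass of CaCO3 = 4.45 × 10^-3 × 100.09 = 0.446 g
% CaCO3 = 0.446 / 0.919 × 100 = 48.5 %

48.5 %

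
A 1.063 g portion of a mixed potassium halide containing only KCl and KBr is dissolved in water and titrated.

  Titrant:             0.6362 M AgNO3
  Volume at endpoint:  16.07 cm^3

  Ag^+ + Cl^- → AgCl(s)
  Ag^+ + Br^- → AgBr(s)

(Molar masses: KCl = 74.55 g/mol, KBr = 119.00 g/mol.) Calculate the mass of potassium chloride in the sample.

n(AgNO3) = 0.01607 × 0.6362 = 0.01022 mol
Let x = n(KCl), y = n(KBr).
Titrant: 1x + 1y = 0.01022;  mass: 74.55x + 119.00y = 1.063
Solving, x = 3.456 × 10^-3 mol, y = 6.768 × 10^-3 mol
mass of KCl = 3.456 × 10^-3 × 74.55 = 0.2577 g

0.2577 g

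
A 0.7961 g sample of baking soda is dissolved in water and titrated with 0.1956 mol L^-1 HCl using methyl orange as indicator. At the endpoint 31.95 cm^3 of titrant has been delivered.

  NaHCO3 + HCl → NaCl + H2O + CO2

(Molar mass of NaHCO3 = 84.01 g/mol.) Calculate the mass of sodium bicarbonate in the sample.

n(HCl) = 0.03195 L × 0.1956 mol/L = 6.249 × 10^-3 mol
n(NaHCO3) = 6.249 × 10^-3 mol (1:1 ratio)
mass of NaHCO3 = 6.249 × 10^-3 × 84.01 g/mol = 0.5250 g

0.5250 g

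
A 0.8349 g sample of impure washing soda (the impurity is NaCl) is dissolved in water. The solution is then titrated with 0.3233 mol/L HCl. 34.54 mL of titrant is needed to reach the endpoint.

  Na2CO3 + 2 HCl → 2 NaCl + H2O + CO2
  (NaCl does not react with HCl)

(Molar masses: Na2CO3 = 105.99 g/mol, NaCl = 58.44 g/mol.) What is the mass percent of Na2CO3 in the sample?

n(HCl) = 0.03454 × 0.3233 = 0.01117 mol
Let x = n(Na2CO3), y = n(NaCl).
Titrant: 2x = 0.01117;  mass: 105.99x + 58.44y = 0.8349
Solving, x = 5.583 × 10^-3 mol, y = 4.160 × 10^-3 mol
mass of Na2CO3 = 5.583 × 10^-3 × 105.99 = 0.5918 g
% Na2CO3 = 0.5918 / 0.8349 × 100 = 70.88 %

70.88 %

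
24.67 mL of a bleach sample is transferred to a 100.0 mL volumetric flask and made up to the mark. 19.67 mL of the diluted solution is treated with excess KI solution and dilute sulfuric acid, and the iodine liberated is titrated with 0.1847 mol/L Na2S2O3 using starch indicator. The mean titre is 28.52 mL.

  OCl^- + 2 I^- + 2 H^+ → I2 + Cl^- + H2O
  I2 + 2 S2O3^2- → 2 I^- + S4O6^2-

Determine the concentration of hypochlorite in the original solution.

n(S2O3^2-) = 0.02852 × 0.1847 = 5.268 × 10^-3 mol
n(I2) = n(S2O3^2-)/2 = 2.634 × 10^-3 mol
n(OCl^-) in the aliquot = 2.634 × 10^-3 mol (1:1 ratio)
[OCl^-]_dilute = 2.634 × 10^-3 / 0.01967 = 0.1339 mol/L
[OCl^-]_original = 0.1339 × 100.0/24.67 = 0.5428 mol/L

0.5428 mol/L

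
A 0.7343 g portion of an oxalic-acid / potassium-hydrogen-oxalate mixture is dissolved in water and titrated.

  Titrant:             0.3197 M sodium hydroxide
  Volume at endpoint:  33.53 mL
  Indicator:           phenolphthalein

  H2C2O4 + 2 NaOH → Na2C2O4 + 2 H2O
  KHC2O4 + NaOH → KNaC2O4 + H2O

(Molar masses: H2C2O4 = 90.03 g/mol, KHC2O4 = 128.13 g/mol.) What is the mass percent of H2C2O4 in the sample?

47.15 %

n(NaOH) = 0.03353 × 0.3197 = 0.01072 mol
Let x = n(H2C2O4), y = n(KHC2O4).
Titrant: 2x + 1y = 0.01072;  mass: 90.03x + 128.13y = 0.7343
Solving, x = 3.845 × 10^-3 mol, y = 3.029 × 10^-3 mol
mass of H2C2O4 = 3.845 × 10^-3 × 90.03 = 0.3462 g
% H2C2O4 = 0.3462 / 0.7343 × 100 = 47.15 %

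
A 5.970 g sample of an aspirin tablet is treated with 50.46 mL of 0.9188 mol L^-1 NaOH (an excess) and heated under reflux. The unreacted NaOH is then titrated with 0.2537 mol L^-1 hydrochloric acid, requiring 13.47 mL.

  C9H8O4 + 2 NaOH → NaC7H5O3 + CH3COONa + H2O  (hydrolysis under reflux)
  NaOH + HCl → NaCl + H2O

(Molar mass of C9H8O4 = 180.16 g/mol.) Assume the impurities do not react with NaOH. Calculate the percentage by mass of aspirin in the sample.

64.80 %

n(NaOH) added = 0.05046 × 0.9188 = 0.04636 mol
n(HCl) used in back-titration = 0.01347 × 0.2537 = 3.417 × 10^-3 mol
n(NaOH) left over = 3.417 × 10^-3 mol (1:1 ratio)
n(NaOH) consumed by analyte = 0.04636 − 3.417 × 10^-3 = 0.04295 mol
From the 1:2 ratio, n(C9H8O4) = 1/2 × 0.04295 = 0.02147 mol
mass of C9H8O4 = 0.02147 × 180.16 = 3.869 g
% C9H8O4 = 3.869 / 5.970 × 100 = 64.80 %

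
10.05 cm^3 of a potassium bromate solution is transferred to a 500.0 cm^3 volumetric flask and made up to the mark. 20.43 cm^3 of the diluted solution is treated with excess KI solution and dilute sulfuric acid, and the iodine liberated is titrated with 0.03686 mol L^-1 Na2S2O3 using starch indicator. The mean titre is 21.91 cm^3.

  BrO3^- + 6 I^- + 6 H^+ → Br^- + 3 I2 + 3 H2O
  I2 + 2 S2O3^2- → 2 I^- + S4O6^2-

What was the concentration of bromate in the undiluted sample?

0.3278 mol/L

n(S2O3^2-) = 0.02191 × 0.03686 = 8.076 × 10^-4 mol
n(I2) = n(S2O3^2-)/2 = 4.038 × 10^-4 mol
From the 1:3 ratio, n(BrO3^-) in the aliquot = 1/3 × 4.038 × 10^-4 = 1.346 × 10^-4 mol
[BrO3^-]_dilute = 1.346 × 10^-4 / 0.02043 = 0.006588 mol/L
[BrO3^-]_original = 0.006588 × 500.0/10.05 = 0.3278 mol/L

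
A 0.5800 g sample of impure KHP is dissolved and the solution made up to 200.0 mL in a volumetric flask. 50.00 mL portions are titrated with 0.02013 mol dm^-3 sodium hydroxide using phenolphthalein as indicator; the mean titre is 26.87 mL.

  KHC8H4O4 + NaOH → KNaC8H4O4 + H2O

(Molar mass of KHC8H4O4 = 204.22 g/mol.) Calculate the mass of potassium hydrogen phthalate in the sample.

0.4418 g

n(NaOH) per titration = 0.02687 × 0.02013 = 5.409 × 10^-4 mol
n(KHC8H4O4) in each aliquot = 5.409 × 10^-4 mol (1:1 ratio)
n(KHC8H4O4) in the whole flask = 5.409 × 10^-4 × 200.0/50.00 = 2.164 × 10^-3 mol
mass of KHC8H4O4 = 2.164 × 10^-3 × 204.22 = 0.4418 g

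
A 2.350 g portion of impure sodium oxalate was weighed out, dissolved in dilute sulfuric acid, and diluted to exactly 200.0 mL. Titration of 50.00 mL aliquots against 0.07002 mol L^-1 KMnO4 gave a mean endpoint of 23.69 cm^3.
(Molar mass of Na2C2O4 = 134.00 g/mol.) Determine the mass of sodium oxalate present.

2 MnO4^- + 5 C2O4^2- + 16 H^+ → 2 Mn^2+ + 10 CO2 + 8 H2O
n(KMnO4) per titration = 0.02369 × 0.07002 = 1.659 × 10^-3 mol
From the 5:2 ratio, n(Na2C2O4) in each aliquot = 5/2 × 1.659 × 10^-3 = 4.147 × 10^-3 mol
n(Na2C2O4) in the whole flask = 4.147 × 10^-3 × 200.0/50.00 = 0.01659 mol
mass of Na2C2O4 = 0.01659 × 134.00 = 2.223 g

2.223 g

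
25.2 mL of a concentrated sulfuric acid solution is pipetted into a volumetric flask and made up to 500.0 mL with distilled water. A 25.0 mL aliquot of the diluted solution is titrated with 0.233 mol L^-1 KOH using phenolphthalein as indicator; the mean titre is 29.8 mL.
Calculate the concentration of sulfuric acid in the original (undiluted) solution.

2.76 mol/L

H2SO4 + 2 KOH → K2SO4 + 2 H2O
n(KOH) = 0.0298 × 0.233 = 6.94 × 10^-3 mol
From the 1:2 ratio, n(H2SO4) in the aliquot = 1/2 × 6.94 × 10^-3 = 3.47 × 10^-3 mol
[H2SO4]_dilute = 3.47 × 10^-3 / 0.0250 = 0.139 mol/L
Dilution factor = 500.0 / 25.2 = 19.84
[H2SO4]_stock = 0.139 × 19.84 = 2.76 mol/L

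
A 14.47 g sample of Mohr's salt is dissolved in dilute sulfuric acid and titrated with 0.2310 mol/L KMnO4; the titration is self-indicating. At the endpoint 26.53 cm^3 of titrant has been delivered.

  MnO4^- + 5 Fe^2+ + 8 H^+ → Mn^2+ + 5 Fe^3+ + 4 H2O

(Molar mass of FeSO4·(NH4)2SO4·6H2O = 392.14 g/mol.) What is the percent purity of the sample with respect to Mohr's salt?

n(KMnO4) = 0.02653 L × 0.2310 mol/L = 6.128 × 10^-3 mol
From the 5:1 ratio, n(FeSO4·(NH4)2SO4·6H2O) = 5/1 × 6.128 × 10^-3 = 0.03064 mol
mass of FeSO4·(NH4)2SO4·6H2O = 0.03064 × 392.14 g/mol = 12.02 g
% FeSO4·(NH4)2SO4·6H2O = 12.02 / 14.47 × 100 = 83.04 %

83.04 %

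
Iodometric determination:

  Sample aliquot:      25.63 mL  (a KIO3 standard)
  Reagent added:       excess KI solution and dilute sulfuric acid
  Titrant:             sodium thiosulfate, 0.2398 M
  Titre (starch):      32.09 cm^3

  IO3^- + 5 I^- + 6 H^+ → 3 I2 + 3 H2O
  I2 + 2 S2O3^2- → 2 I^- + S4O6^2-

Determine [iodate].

0.05004 M

n(S2O3^2-) = 0.03209 × 0.2398 = 7.695 × 10^-3 mol
n(I2) = n(S2O3^2-)/2 = 3.848 × 10^-3 mol
From the 1:3 ratio, n(IO3^-) in the aliquot = 1/3 × 3.848 × 10^-3 = 1.283 × 10^-3 mol
[IO3^-] = 1.283 × 10^-3 / 0.02563 = 0.05004 mol/L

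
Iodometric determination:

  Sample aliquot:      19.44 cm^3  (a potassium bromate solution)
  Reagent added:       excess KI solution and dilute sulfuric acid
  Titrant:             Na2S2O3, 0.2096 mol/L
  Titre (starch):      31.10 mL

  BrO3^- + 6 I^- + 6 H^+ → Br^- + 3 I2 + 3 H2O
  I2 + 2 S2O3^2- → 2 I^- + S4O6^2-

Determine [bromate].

n(S2O3^2-) = 0.03110 × 0.2096 = 6.519 × 10^-3 mol
n(I2) = n(S2O3^2-)/2 = 3.259 × 10^-3 mol
From the 1:3 ratio, n(BrO3^-) in the aliquot = 1/3 × 3.259 × 10^-3 = 1.086 × 10^-3 mol
[BrO3^-] = 1.086 × 10^-3 / 0.01944 = 0.05589 mol/L

0.05589 mol/L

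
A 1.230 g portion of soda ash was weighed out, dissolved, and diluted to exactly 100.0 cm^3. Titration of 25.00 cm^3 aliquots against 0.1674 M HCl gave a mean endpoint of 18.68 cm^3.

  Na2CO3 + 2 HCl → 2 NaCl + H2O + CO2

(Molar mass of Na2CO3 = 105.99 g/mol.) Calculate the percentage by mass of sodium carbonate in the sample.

n(HCl) per titration = 0.01868 × 0.1674 = 3.127 × 10^-3 mol
From the 1:2 ratio, n(Na2CO3) in each aliquot = 1/2 × 3.127 × 10^-3 = 1.564 × 10^-3 mol
n(Na2CO3) in the whole flask = 1.564 × 10^-3 × 100.0/25.00 = 6.254 × 10^-3 mol
mass of Na2CO3 = 6.254 × 10^-3 × 105.99 = 0.6629 g
% Na2CO3 = 0.6629 / 1.230 × 100 = 53.89 %

53.89 %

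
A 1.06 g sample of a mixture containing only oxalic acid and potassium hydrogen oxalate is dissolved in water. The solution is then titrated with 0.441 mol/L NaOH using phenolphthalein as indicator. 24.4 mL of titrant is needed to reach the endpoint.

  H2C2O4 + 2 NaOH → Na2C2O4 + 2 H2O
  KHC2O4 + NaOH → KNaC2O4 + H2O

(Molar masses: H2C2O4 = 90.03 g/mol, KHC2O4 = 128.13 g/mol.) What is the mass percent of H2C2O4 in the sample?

16.3 %

n(NaOH) = 0.0244 × 0.441 = 0.0108 mol
Let x = n(H2C2O4), y = n(KHC2O4).
Titrant: 2x + 1y = 0.0108;  mass: 90.03x + 128.13y = 1.06
Solving, x = 1.92 × 10^-3 mol, y = 6.93 × 10^-3 mol
mass of H2C2O4 = 1.92 × 10^-3 × 90.03 = 0.173 g
% H2C2O4 = 0.173 / 1.06 × 100 = 16.3 %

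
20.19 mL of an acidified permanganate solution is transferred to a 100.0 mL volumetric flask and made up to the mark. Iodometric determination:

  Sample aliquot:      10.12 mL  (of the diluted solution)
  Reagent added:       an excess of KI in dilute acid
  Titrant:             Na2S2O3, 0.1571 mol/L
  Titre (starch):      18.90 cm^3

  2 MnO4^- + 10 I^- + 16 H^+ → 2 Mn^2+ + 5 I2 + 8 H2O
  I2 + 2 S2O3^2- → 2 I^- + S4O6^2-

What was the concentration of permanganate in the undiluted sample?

n(S2O3^2-) = 0.01890 × 0.1571 = 2.969 × 10^-3 mol
n(I2) = n(S2O3^2-)/2 = 1.485 × 10^-3 mol
From the 2:5 ratio, n(MnO4^-) in the aliquot = 2/5 × 1.485 × 10^-3 = 5.938 × 10^-4 mol
[MnO4^-]_dilute = 5.938 × 10^-4 / 0.01012 = 0.05868 mol/L
[MnO4^-]_original = 0.05868 × 100.0/20.19 = 0.2906 mol/L

0.2906 mol/L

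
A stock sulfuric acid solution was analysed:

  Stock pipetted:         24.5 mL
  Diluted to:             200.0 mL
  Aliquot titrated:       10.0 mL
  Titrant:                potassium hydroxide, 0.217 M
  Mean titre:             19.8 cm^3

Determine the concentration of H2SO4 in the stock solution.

H2SO4 + 2 KOH → K2SO4 + 2 H2O
n(KOH) = 0.0198 × 0.217 = 4.30 × 10^-3 mol
From the 1:2 ratio, n(H2SO4) in the aliquot = 1/2 × 4.30 × 10^-3 = 2.15 × 10^-3 mol
[H2SO4]_dilute = 2.15 × 10^-3 / 0.0100 = 0.215 mol/L
Dilution factor = 200.0 / 24.5 = 8.163
[H2SO4]_stock = 0.215 × 8.163 = 1.75 mol/L

1.75 M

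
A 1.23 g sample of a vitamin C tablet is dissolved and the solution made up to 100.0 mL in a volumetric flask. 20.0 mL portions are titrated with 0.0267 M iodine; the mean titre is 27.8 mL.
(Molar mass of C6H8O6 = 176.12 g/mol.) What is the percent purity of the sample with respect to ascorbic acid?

53.1 %

C6H8O6 + I2 → C6H6O6 + 2 HI
n(I2) per titration = 0.0278 × 0.0267 = 7.42 × 10^-4 mol
n(C6H8O6) in each aliquot = 7.42 × 10^-4 mol (1:1 ratio)
n(C6H8O6) in the whole flask = 7.42 × 10^-4 × 100.0/20.0 = 3.71 × 10^-3 mol
mass of C6H8O6 = 3.71 × 10^-3 × 176.12 = 0.654 g
% C6H8O6 = 0.654 / 1.23 × 100 = 53.1 %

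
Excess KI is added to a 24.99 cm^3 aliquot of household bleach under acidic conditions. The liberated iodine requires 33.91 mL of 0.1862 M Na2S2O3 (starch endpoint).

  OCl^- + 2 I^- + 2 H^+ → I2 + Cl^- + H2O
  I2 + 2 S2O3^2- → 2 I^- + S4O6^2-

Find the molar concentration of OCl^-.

n(S2O3^2-) = 0.03391 × 0.1862 = 6.314 × 10^-3 mol
n(I2) = n(S2O3^2-)/2 = 3.157 × 10^-3 mol
n(OCl^-) in the aliquot = 3.157 × 10^-3 mol (1:1 ratio)
[OCl^-] = 3.157 × 10^-3 / 0.02499 = 0.1263 mol/L

0.1263 M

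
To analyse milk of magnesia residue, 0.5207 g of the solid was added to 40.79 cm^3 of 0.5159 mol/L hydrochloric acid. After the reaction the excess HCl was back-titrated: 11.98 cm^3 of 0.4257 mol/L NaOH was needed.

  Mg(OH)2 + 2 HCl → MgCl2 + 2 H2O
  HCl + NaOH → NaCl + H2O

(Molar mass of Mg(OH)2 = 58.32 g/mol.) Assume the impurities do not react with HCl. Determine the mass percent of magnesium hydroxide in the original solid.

n(HCl) added = 0.04079 × 0.5159 = 0.02104 mol
n(NaOH) used in back-titration = 0.01198 × 0.4257 = 5.100 × 10^-3 mol
n(HCl) left over = 5.100 × 10^-3 mol (1:1 ratio)
n(HCl) consumed by analyte = 0.02104 − 5.100 × 10^-3 = 0.01594 mol
From the 1:2 ratio, n(Mg(OH)2) = 1/2 × 0.01594 = 7.972 × 10^-3 mol
mass of Mg(OH)2 = 7.972 × 10^-3 × 58.32 = 0.4649 g
% Mg(OH)2 = 0.4649 / 0.5207 × 100 = 89.29 %

89.29 %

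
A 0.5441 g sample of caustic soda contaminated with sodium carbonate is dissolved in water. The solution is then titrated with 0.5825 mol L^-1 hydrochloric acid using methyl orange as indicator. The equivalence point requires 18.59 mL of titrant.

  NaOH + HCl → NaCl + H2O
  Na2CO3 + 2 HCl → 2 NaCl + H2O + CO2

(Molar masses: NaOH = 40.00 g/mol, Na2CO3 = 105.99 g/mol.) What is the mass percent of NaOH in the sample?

16.84 %

n(HCl) = 0.01859 × 0.5825 = 0.01083 mol
Let x = n(NaOH), y = n(Na2CO3).
Titrant: 1x + 2y = 0.01083;  mass: 40.00x + 105.99y = 0.5441
Solving, x = 2.291 × 10^-3 mol, y = 4.269 × 10^-3 mol
mass of NaOH = 2.291 × 10^-3 × 40.00 = 0.09162 g
% NaOH = 0.09162 / 0.5441 × 100 = 16.84 %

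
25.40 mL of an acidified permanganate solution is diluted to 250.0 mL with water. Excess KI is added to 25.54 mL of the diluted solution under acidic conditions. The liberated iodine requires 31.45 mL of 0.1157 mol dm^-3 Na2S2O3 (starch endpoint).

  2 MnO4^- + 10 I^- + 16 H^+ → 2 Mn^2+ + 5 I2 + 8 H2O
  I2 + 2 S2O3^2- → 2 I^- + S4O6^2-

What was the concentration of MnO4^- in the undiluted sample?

0.2805 mol/L

n(S2O3^2-) = 0.03145 × 0.1157 = 3.639 × 10^-3 mol
n(I2) = n(S2O3^2-)/2 = 1.819 × 10^-3 mol
From the 2:5 ratio, n(MnO4^-) in the aliquot = 2/5 × 1.819 × 10^-3 = 7.278 × 10^-4 mol
[MnO4^-]_dilute = 7.278 × 10^-4 / 0.02554 = 0.02849 mol/L
[MnO4^-]_original = 0.02849 × 250.0/25.40 = 0.2805 mol/L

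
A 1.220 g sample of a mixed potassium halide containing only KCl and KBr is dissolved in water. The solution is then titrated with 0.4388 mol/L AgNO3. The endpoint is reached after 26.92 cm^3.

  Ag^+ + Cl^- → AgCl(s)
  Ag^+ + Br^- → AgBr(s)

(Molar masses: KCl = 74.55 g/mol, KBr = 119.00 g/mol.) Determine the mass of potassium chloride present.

0.3114 g

n(AgNO3) = 0.02692 × 0.4388 = 0.01181 mol
Let x = n(KCl), y = n(KBr).
Titrant: 1x + 1y = 0.01181;  mass: 74.55x + 119.00y = 1.220
Solving, x = 4.177 × 10^-3 mol, y = 7.635 × 10^-3 mol
mass of KCl = 4.177 × 10^-3 × 74.55 = 0.3114 g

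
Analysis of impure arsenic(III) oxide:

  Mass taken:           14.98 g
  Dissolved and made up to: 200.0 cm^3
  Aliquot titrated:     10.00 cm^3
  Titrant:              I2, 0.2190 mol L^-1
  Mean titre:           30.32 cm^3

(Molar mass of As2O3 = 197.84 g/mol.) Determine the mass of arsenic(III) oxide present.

As2O3 + 2 I2 + 2 H2O → As2O5 + 4 HI
n(I2) per titration = 0.03032 × 0.2190 = 6.640 × 10^-3 mol
From the 1:2 ratio, n(As2O3) in each aliquot = 1/2 × 6.640 × 10^-3 = 3.320 × 10^-3 mol
n(As2O3) in the whole flask = 3.320 × 10^-3 × 200.0/10.00 = 0.06640 mol
mass of As2O3 = 0.06640 × 197.84 = 13.14 g

13.14 g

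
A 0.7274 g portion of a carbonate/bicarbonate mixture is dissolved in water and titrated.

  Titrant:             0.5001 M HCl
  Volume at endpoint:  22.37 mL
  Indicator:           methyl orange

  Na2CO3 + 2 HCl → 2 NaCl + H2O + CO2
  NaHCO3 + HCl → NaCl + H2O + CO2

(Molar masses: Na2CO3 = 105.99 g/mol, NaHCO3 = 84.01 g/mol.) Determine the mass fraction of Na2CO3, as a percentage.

49.90 %

n(HCl) = 0.02237 × 0.5001 = 0.01119 mol
Let x = n(Na2CO3), y = n(NaHCO3).
Titrant: 2x + 1y = 0.01119;  mass: 105.99x + 84.01y = 0.7274
Solving, x = 3.425 × 10^-3 mol, y = 4.338 × 10^-3 mol
mass of Na2CO3 = 3.425 × 10^-3 × 105.99 = 0.3630 g
% Na2CO3 = 0.3630 / 0.7274 × 100 = 49.90 %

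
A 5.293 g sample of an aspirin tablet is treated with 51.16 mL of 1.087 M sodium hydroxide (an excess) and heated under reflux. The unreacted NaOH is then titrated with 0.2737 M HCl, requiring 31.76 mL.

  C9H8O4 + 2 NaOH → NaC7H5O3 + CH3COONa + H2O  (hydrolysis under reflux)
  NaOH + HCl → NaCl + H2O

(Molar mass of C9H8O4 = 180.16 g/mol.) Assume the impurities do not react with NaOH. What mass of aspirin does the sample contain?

4.226 g

n(NaOH) added = 0.05116 × 1.087 = 0.05561 mol
n(HCl) used in back-titration = 0.03176 × 0.2737 = 8.693 × 10^-3 mol
n(NaOH) left over = 8.693 × 10^-3 mol (1:1 ratio)
n(NaOH) consumed by analyte = 0.05561 − 8.693 × 10^-3 = 0.04692 mol
From the 1:2 ratio, n(C9H8O4) = 1/2 × 0.04692 = 0.02346 mol
mass of C9H8O4 = 0.02346 × 180.16 = 4.226 g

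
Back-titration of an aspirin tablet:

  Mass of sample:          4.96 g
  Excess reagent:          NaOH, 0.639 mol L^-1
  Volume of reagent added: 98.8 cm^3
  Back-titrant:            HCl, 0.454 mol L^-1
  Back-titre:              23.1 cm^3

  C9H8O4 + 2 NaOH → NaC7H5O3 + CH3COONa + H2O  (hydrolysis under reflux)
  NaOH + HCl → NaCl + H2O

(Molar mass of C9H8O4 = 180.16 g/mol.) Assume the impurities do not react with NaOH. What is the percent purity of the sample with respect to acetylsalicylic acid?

n(NaOH) added = 0.0988 × 0.639 = 0.0631 mol
n(HCl) used in back-titration = 0.0231 × 0.454 = 0.0105 mol
n(NaOH) left over = 0.0105 mol (1:1 ratio)
n(NaOH) consumed by analyte = 0.0631 − 0.0105 = 0.0526 mol
From the 1:2 ratio, n(C9H8O4) = 1/2 × 0.0526 = 0.0263 mol
mass of C9H8O4 = 0.0263 × 180.16 = 4.74 g
% C9H8O4 = 4.74 / 4.96 × 100 = 95.6 %

95.6 %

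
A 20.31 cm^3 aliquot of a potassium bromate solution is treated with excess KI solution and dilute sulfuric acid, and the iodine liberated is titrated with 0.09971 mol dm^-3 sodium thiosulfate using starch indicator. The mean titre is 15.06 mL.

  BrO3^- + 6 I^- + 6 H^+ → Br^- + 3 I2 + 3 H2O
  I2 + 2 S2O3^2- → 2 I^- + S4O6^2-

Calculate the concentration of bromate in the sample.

n(S2O3^2-) = 0.01506 × 0.09971 = 1.502 × 10^-3 mol
n(I2) = n(S2O3^2-)/2 = 7.508 × 10^-4 mol
From the 1:3 ratio, n(BrO3^-) in the aliquot = 1/3 × 7.508 × 10^-4 = 2.503 × 10^-4 mol
[BrO3^-] = 2.503 × 10^-4 / 0.02031 = 0.01232 mol/L

0.01232 mol/L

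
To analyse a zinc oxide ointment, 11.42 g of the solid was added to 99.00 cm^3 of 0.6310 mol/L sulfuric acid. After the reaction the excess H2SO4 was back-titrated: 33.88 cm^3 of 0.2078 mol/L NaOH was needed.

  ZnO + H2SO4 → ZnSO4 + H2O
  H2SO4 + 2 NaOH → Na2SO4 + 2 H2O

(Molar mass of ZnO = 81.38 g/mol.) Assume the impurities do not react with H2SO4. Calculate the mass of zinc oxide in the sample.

n(H2SO4) added = 0.09900 × 0.6310 = 0.06247 mol
n(NaOH) used in back-titration = 0.03388 × 0.2078 = 7.040 × 10^-3 mol
From the 1:2 ratio, n(H2SO4) left over = 1/2 × 7.040 × 10^-3 = 3.520 × 10^-3 mol
n(H2SO4) consumed by analyte = 0.06247 − 3.520 × 10^-3 = 0.05895 mol
n(ZnO) = 0.05895 mol (1:1 ratio)
mass of ZnO = 0.05895 × 81.38 = 4.797 g

4.797 g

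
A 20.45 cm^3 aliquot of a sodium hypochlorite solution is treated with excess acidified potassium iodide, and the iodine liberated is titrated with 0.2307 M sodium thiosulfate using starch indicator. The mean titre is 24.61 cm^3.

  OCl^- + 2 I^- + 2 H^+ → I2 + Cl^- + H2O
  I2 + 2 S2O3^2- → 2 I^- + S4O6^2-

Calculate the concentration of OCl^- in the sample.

n(S2O3^2-) = 0.02461 × 0.2307 = 5.678 × 10^-3 mol
n(I2) = n(S2O3^2-)/2 = 2.839 × 10^-3 mol
n(OCl^-) in the aliquot = 2.839 × 10^-3 mol (1:1 ratio)
[OCl^-] = 2.839 × 10^-3 / 0.02045 = 0.1388 mol/L

0.1388 M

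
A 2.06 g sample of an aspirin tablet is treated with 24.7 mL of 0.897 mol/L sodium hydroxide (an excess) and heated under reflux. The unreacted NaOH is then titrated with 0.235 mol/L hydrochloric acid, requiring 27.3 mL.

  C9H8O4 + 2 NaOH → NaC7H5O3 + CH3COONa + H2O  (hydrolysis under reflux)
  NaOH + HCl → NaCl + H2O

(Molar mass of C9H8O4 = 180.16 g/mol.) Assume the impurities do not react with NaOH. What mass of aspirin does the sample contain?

n(NaOH) added = 0.0247 × 0.897 = 0.0222 mol
n(HCl) used in back-titration = 0.0273 × 0.235 = 6.42 × 10^-3 mol
n(NaOH) left over = 6.42 × 10^-3 mol (1:1 ratio)
n(NaOH) consumed by analyte = 0.0222 − 6.42 × 10^-3 = 0.0157 mol
From the 1:2 ratio, n(C9H8O4) = 1/2 × 0.0157 = 7.87 × 10^-3 mol
mass of C9H8O4 = 7.87 × 10^-3 × 180.16 = 1.42 g

1.42 g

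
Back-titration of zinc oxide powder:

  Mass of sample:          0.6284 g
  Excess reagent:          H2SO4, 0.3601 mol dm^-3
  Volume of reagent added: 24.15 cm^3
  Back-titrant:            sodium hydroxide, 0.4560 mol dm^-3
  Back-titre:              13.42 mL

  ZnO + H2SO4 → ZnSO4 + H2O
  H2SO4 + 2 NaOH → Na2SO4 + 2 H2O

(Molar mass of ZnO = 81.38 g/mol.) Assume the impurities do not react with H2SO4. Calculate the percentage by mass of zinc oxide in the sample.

73.00 %

n(H2SO4) added = 0.02415 × 0.3601 = 8.696 × 10^-3 mol
n(NaOH) used in back-titration = 0.01342 × 0.4560 = 6.120 × 10^-3 mol
From the 1:2 ratio, n(H2SO4) left over = 1/2 × 6.120 × 10^-3 = 3.060 × 10^-3 mol
n(H2SO4) consumed by analyte = 8.696 × 10^-3 − 3.060 × 10^-3 = 5.637 × 10^-3 mol
n(ZnO) = 5.637 × 10^-3 mol (1:1 ratio)
mass of ZnO = 5.637 × 10^-3 × 81.38 = 0.4587 g
% ZnO = 0.4587 / 0.6284 × 100 = 73.00 %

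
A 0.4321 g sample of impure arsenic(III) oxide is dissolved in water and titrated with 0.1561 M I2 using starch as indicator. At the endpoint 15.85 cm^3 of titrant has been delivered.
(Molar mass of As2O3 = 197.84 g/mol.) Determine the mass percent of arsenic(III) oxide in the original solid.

As2O3 + 2 I2 + 2 H2O → As2O5 + 4 HI
n(I2) = 0.01585 L × 0.1561 mol/L = 2.474 × 10^-3 mol
From the 1:2 ratio, n(As2O3) = 1/2 × 2.474 × 10^-3 = 1.237 × 10^-3 mol
mass of As2O3 = 1.237 × 10^-3 × 197.84 g/mol = 0.2447 g
% As2O3 = 0.2447 / 0.4321 × 100 = 56.64 %

56.64 %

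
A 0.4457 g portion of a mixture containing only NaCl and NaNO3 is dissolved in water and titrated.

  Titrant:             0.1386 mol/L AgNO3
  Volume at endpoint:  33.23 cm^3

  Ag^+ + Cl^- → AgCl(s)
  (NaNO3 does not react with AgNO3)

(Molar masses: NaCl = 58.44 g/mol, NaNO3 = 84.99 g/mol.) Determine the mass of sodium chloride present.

n(AgNO3) = 0.03323 × 0.1386 = 4.606 × 10^-3 mol
Let x = n(NaCl), y = n(NaNO3).
Titrant: 1x = 4.606 × 10^-3;  mass: 58.44x + 84.99y = 0.4457
Solving, x = 4.606 × 10^-3 mol, y = 2.077 × 10^-3 mol
mass of NaCl = 4.606 × 10^-3 × 58.44 = 0.2692 g

0.2692 g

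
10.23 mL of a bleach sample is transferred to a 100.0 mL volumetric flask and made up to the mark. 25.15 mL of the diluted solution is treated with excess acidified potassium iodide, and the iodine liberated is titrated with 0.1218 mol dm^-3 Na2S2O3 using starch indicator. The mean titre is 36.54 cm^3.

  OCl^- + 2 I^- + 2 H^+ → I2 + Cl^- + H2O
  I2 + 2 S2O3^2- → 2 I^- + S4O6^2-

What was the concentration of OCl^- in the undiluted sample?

0.8649 mol/L

n(S2O3^2-) = 0.03654 × 0.1218 = 4.451 × 10^-3 mol
n(I2) = n(S2O3^2-)/2 = 2.225 × 10^-3 mol
n(OCl^-) in the aliquot = 2.225 × 10^-3 mol (1:1 ratio)
[OCl^-]_dilute = 2.225 × 10^-3 / 0.02515 = 0.08848 mol/L
[OCl^-]_original = 0.08848 × 100.0/10.23 = 0.8649 mol/L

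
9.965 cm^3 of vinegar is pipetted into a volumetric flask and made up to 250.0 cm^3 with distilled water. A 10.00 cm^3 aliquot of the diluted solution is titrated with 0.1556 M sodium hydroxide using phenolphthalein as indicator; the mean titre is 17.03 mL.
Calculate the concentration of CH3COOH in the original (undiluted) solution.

CH3COOH + NaOH → CH3COONa + H2O
n(NaOH) = 0.01703 × 0.1556 = 2.650 × 10^-3 mol
n(CH3COOH) in the aliquot = 2.650 × 10^-3 mol (1:1 ratio)
[CH3COOH]_dilute = 2.650 × 10^-3 / 0.01000 = 0.2650 mol/L
Dilution factor = 250.0 / 9.965 = 25.09
[CH3COOH]_stock = 0.2650 × 25.09 = 6.648 mol/L

6.648 M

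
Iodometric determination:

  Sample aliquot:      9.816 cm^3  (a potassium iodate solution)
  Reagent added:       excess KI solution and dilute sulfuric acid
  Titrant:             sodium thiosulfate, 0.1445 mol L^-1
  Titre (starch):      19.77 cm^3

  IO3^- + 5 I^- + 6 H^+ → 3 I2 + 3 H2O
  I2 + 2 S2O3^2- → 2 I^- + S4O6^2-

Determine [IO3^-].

0.04851 mol/L

n(S2O3^2-) = 0.01977 × 0.1445 = 2.857 × 10^-3 mol
n(I2) = n(S2O3^2-)/2 = 1.428 × 10^-3 mol
From the 1:3 ratio, n(IO3^-) in the aliquot = 1/3 × 1.428 × 10^-3 = 4.761 × 10^-4 mol
[IO3^-] = 4.761 × 10^-4 / 0.009816 = 0.04851 mol/L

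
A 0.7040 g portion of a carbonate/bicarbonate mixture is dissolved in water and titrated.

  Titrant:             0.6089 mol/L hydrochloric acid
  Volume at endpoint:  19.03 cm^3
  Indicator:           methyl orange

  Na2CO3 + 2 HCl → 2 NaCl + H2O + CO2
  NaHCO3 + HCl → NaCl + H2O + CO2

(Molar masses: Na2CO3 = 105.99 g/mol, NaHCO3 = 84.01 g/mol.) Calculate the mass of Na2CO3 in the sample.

n(HCl) = 0.01903 × 0.6089 = 0.01159 mol
Let x = n(Na2CO3), y = n(NaHCO3).
Titrant: 2x + 1y = 0.01159;  mass: 105.99x + 84.01y = 0.7040
Solving, x = 4.344 × 10^-3 mol, y = 2.899 × 10^-3 mol
mass of Na2CO3 = 4.344 × 10^-3 × 105.99 = 0.4604 g

0.4604 g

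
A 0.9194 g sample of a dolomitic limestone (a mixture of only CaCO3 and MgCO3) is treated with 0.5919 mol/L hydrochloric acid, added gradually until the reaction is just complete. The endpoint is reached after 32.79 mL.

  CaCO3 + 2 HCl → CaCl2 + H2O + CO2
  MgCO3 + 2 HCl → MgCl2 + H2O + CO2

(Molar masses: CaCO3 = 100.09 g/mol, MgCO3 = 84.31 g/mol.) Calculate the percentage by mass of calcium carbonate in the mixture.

69.84 %

n(HCl) = 0.03279 × 0.5919 = 0.01941 mol
Let x = n(CaCO3), y = n(MgCO3).
Titrant: 2x + 2y = 0.01941;  mass: 100.09x + 84.31y = 0.9194
Solving, x = 6.416 × 10^-3 mol, y = 3.289 × 10^-3 mol
mass of CaCO3 = 6.416 × 10^-3 × 100.09 = 0.6421 g
% CaCO3 = 0.6421 / 0.9194 × 100 = 69.84 %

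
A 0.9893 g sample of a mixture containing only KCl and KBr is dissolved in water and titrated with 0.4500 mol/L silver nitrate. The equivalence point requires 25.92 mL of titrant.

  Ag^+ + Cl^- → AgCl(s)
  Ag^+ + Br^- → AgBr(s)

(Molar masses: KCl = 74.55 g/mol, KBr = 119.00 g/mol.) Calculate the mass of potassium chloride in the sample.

n(AgNO3) = 0.02592 × 0.4500 = 0.01166 mol
Let x = n(KCl), y = n(KBr).
Titrant: 1x + 1y = 0.01166;  mass: 74.55x + 119.00y = 0.9893
Solving, x = 8.970 × 10^-3 mol, y = 2.694 × 10^-3 mol
mass of KCl = 8.970 × 10^-3 × 74.55 = 0.6687 g

0.6687 g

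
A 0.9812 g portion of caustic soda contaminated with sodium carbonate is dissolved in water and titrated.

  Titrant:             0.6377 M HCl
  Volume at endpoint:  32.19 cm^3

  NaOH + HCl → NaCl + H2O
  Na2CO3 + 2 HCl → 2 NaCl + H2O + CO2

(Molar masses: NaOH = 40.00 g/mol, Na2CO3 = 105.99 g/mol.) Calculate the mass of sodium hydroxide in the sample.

n(HCl) = 0.03219 × 0.6377 = 0.02053 mol
Let x = n(NaOH), y = n(Na2CO3).
Titrant: 1x + 2y = 0.02053;  mass: 40.00x + 105.99y = 0.9812
Solving, x = 8.208 × 10^-3 mol, y = 6.160 × 10^-3 mol
mass of NaOH = 8.208 × 10^-3 × 40.00 = 0.3283 g

0.3283 g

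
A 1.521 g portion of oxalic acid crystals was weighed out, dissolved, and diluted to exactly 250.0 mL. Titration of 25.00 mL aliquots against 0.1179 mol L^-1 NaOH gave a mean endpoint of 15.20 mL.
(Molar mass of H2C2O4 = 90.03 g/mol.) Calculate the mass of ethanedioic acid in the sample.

0.8067 g

H2C2O4 + 2 NaOH → Na2C2O4 + 2 H2O
n(NaOH) per titration = 0.01520 × 0.1179 = 1.792 × 10^-3 mol
From the 1:2 ratio, n(H2C2O4) in each aliquot = 1/2 × 1.792 × 10^-3 = 8.960 × 10^-4 mol
n(H2C2O4) in the whole flask = 8.960 × 10^-4 × 250.0/25.00 = 8.960 × 10^-3 mol
mass of H2C2O4 = 8.960 × 10^-3 × 90.03 = 0.8067 g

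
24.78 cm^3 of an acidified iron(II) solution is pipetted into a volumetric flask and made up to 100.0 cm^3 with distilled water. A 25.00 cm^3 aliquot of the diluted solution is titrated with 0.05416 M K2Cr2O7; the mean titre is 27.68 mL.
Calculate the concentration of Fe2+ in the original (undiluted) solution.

1.452 M

Cr2O7^2- + 6 Fe^2+ + 14 H^+ → 2 Cr^3+ + 6 Fe^3+ + 7 H2O
n(K2Cr2O7) = 0.02768 × 0.05416 = 1.499 × 10^-3 mol
From the 6:1 ratio, n(Fe2+) in the aliquot = 6/1 × 1.499 × 10^-3 = 8.995 × 10^-3 mol
[Fe2+]_dilute = 8.995 × 10^-3 / 0.02500 = 0.3598 mol/L
Dilution factor = 100.0 / 24.78 = 4.036
[Fe2+]_stock = 0.3598 × 4.036 = 1.452 mol/L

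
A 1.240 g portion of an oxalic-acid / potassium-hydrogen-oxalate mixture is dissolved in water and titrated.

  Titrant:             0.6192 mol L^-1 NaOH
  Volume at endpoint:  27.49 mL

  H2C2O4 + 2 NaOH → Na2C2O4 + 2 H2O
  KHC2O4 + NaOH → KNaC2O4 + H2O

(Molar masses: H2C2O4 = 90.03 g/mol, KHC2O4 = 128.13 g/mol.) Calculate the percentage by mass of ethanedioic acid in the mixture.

41.10 %

n(NaOH) = 0.02749 × 0.6192 = 0.01702 mol
Let x = n(H2C2O4), y = n(KHC2O4).
Titrant: 2x + 1y = 0.01702;  mass: 90.03x + 128.13y = 1.240
Solving, x = 5.661 × 10^-3 mol, y = 5.700 × 10^-3 mol
mass of H2C2O4 = 5.661 × 10^-3 × 90.03 = 0.5096 g
% H2C2O4 = 0.5096 / 1.240 × 100 = 41.10 %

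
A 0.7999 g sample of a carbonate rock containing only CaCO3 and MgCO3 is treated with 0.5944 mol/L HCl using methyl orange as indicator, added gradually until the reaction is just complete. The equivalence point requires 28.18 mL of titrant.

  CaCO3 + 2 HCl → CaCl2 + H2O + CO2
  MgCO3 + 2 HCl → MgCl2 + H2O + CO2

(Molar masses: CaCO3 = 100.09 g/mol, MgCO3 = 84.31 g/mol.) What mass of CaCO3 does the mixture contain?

n(HCl) = 0.02818 × 0.5944 = 0.01675 mol
Let x = n(CaCO3), y = n(MgCO3).
Titrant: 2x + 2y = 0.01675;  mass: 100.09x + 84.31y = 0.7999
Solving, x = 5.944 × 10^-3 mol, y = 2.431 × 10^-3 mol
mass of CaCO3 = 5.944 × 10^-3 × 100.09 = 0.5949 g

0.5949 g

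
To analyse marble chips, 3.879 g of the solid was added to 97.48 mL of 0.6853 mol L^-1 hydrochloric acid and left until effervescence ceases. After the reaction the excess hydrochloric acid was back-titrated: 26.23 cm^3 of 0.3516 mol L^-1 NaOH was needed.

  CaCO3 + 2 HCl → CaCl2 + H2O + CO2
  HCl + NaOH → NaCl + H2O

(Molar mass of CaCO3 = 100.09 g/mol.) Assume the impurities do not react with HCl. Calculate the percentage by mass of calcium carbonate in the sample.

74.29 %

n(HCl) added = 0.09748 × 0.6853 = 0.06680 mol
n(NaOH) used in back-titration = 0.02623 × 0.3516 = 9.222 × 10^-3 mol
n(HCl) left over = 9.222 × 10^-3 mol (1:1 ratio)
n(HCl) consumed by analyte = 0.06680 − 9.222 × 10^-3 = 0.05758 mol
From the 1:2 ratio, n(CaCO3) = 1/2 × 0.05758 = 0.02879 mol
mass of CaCO3 = 0.02879 × 100.09 = 2.882 g
% CaCO3 = 2.882 / 3.879 × 100 = 74.29 %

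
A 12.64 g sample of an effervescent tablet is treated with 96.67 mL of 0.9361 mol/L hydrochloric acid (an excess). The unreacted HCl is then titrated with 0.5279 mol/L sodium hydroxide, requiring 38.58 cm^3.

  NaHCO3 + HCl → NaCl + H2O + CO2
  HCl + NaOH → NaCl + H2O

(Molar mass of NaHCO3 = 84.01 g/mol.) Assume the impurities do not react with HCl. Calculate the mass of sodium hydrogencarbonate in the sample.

n(HCl) added = 0.09667 × 0.9361 = 0.09049 mol
n(NaOH) used in back-titration = 0.03858 × 0.5279 = 0.02037 mol
n(HCl) left over = 0.02037 mol (1:1 ratio)
n(HCl) consumed by analyte = 0.09049 − 0.02037 = 0.07013 mol
n(NaHCO3) = 0.07013 mol (1:1 ratio)
mass of NaHCO3 = 0.07013 × 84.01 = 5.891 g

5.891 g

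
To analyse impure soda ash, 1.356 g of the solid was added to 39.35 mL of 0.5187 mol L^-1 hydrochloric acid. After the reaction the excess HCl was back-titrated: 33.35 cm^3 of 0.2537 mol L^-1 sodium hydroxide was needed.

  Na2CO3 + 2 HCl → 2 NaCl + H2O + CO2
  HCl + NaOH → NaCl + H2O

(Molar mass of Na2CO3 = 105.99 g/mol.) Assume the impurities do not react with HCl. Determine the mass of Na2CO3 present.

n(HCl) added = 0.03935 × 0.5187 = 0.02041 mol
n(NaOH) used in back-titration = 0.03335 × 0.2537 = 8.461 × 10^-3 mol
n(HCl) left over = 8.461 × 10^-3 mol (1:1 ratio)
n(HCl) consumed by analyte = 0.02041 − 8.461 × 10^-3 = 0.01195 mol
From the 1:2 ratio, n(Na2CO3) = 1/2 × 0.01195 = 5.975 × 10^-3 mol
mass of Na2CO3 = 5.975 × 10^-3 × 105.99 = 0.6333 g

0.6333 g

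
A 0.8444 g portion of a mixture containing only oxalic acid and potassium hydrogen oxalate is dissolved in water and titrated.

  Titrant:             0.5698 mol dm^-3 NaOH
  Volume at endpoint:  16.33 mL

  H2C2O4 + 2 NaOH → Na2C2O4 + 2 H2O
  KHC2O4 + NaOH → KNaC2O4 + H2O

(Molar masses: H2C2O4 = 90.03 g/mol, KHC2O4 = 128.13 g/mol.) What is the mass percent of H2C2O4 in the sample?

n(NaOH) = 0.01633 × 0.5698 = 9.305 × 10^-3 mol
Let x = n(H2C2O4), y = n(KHC2O4).
Titrant: 2x + 1y = 9.305 × 10^-3;  mass: 90.03x + 128.13y = 0.8444
Solving, x = 2.092 × 10^-3 mol, y = 5.120 × 10^-3 mol
mass of H2C2O4 = 2.092 × 10^-3 × 90.03 = 0.1884 g
% H2C2O4 = 0.1884 / 0.8444 × 100 = 22.31 %

22.31 %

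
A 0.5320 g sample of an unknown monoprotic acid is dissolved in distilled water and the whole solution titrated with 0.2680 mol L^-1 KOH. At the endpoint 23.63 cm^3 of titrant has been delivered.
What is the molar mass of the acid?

84.01 g/mol

n(KOH) = 0.02363 L × 0.2680 mol/L = 6.333 × 10^-3 mol
n(HA) = 6.333 × 10^-3 mol (1:1 ratio)
M = m / n = 0.5320 g / 6.333 × 10^-3 mol = 84.01 g/mol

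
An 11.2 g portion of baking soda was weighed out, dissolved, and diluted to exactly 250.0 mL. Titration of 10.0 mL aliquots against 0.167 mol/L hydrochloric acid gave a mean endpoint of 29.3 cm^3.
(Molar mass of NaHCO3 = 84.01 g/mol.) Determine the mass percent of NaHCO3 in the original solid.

NaHCO3 + HCl → NaCl + H2O + CO2
n(HCl) per titration = 0.0293 × 0.167 = 4.89 × 10^-3 mol
n(NaHCO3) in each aliquot = 4.89 × 10^-3 mol (1:1 ratio)
n(NaHCO3) in the whole flask = 4.89 × 10^-3 × 250.0/10.0 = 0.122 mol
mass of NaHCO3 = 0.122 × 84.01 = 10.3 g
% NaHCO3 = 10.3 / 11.2 × 100 = 91.8 %

91.8 %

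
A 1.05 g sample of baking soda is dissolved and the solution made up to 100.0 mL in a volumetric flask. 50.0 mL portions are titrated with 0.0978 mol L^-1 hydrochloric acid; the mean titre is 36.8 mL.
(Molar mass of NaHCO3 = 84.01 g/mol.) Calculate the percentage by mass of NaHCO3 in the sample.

57.6 %

NaHCO3 + HCl → NaCl + H2O + CO2
n(HCl) per titration = 0.0368 × 0.0978 = 3.60 × 10^-3 mol
n(NaHCO3) in each aliquot = 3.60 × 10^-3 mol (1:1 ratio)
n(NaHCO3) in the whole flask = 3.60 × 10^-3 × 100.0/50.0 = 7.20 × 10^-3 mol
mass of NaHCO3 = 7.20 × 10^-3 × 84.01 = 0.605 g
% NaHCO3 = 0.605 / 1.05 × 100 = 57.6 %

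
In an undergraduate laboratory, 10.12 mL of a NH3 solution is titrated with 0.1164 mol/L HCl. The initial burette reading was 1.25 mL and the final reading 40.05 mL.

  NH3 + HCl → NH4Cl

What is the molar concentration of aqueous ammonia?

n(HCl) = 0.03880 L × 0.1164 mol/L = 4.516 × 10^-3 mol
n(NH3) = 4.516 × 10^-3 mol (1:1 mole ratio)
[NH3] = 4.516 × 10^-3 mol / 0.01012 L = 0.4463 mol/L

0.4463 mol/L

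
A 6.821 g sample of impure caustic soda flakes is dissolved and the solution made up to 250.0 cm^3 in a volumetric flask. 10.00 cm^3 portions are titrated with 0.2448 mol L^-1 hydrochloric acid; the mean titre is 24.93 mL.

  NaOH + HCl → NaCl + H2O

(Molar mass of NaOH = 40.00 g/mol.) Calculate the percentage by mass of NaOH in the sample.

n(HCl) per titration = 0.02493 × 0.2448 = 6.103 × 10^-3 mol
n(NaOH) in each aliquot = 6.103 × 10^-3 mol (1:1 ratio)
n(NaOH) in the whole flask = 6.103 × 10^-3 × 250.0/10.00 = 0.1526 mol
mass of NaOH = 0.1526 × 40.00 = 6.103 g
% NaOH = 6.103 / 6.821 × 100 = 89.47 %

89.47 %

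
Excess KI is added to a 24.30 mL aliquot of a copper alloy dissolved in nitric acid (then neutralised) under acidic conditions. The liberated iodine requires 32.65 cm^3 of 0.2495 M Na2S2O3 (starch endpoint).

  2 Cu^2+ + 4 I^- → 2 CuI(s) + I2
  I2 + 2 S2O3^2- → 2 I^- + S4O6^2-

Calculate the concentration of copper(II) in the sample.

n(S2O3^2-) = 0.03265 × 0.2495 = 8.146 × 10^-3 mol
n(I2) = n(S2O3^2-)/2 = 4.073 × 10^-3 mol
From the 2:1 ratio, n(Cu2+) in the aliquot = 2/1 × 4.073 × 10^-3 = 8.146 × 10^-3 mol
[Cu2+] = 8.146 × 10^-3 / 0.02430 = 0.3352 mol/L

0.3352 M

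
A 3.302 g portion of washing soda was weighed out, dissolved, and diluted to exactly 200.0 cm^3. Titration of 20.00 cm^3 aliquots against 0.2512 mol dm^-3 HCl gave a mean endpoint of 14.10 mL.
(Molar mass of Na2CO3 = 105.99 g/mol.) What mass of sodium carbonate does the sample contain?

1.877 g

Na2CO3 + 2 HCl → 2 NaCl + H2O + CO2
n(HCl) per titration = 0.01410 × 0.2512 = 3.542 × 10^-3 mol
From the 1:2 ratio, n(Na2CO3) in each aliquot = 1/2 × 3.542 × 10^-3 = 1.771 × 10^-3 mol
n(Na2CO3) in the whole flask = 1.771 × 10^-3 × 200.0/20.00 = 0.01771 mol
mass of Na2CO3 = 0.01771 × 105.99 = 1.877 g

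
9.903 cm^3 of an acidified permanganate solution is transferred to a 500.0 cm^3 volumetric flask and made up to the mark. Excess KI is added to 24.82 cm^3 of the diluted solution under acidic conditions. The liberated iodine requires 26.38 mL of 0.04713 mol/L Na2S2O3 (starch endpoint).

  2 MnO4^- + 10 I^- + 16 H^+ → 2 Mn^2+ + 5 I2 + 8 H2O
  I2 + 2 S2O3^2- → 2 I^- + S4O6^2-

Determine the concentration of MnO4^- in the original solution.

0.5058 mol/L

n(S2O3^2-) = 0.02638 × 0.04713 = 1.243 × 10^-3 mol
n(I2) = n(S2O3^2-)/2 = 6.216 × 10^-4 mol
From the 2:5 ratio, n(MnO4^-) in the aliquot = 2/5 × 6.216 × 10^-4 = 2.487 × 10^-4 mol
[MnO4^-]_dilute = 2.487 × 10^-4 / 0.02482 = 0.01002 mol/L
[MnO4^-]_original = 0.01002 × 500.0/9.903 = 0.5058 mol/L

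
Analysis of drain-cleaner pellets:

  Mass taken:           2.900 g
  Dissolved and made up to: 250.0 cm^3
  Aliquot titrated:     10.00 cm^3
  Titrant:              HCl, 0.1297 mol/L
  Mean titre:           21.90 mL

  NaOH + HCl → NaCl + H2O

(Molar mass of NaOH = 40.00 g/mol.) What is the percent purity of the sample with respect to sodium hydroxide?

97.95 %

n(HCl) per titration = 0.02190 × 0.1297 = 2.840 × 10^-3 mol
n(NaOH) in each aliquot = 2.840 × 10^-3 mol (1:1 ratio)
n(NaOH) in the whole flask = 2.840 × 10^-3 × 250.0/10.00 = 0.07101 mol
mass of NaOH = 0.07101 × 40.00 = 2.840 g
% NaOH = 2.840 / 2.900 × 100 = 97.95 %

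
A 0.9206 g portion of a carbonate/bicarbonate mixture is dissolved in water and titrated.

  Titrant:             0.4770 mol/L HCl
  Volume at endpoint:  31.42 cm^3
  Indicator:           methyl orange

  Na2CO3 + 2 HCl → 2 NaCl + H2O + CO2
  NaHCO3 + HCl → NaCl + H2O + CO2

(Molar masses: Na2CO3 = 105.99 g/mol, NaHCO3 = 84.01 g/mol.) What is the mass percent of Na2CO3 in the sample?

n(HCl) = 0.03142 × 0.4770 = 0.01499 mol
Let x = n(Na2CO3), y = n(NaHCO3).
Titrant: 2x + 1y = 0.01499;  mass: 105.99x + 84.01y = 0.9206
Solving, x = 5.457 × 10^-3 mol, y = 4.074 × 10^-3 mol
mass of Na2CO3 = 5.457 × 10^-3 × 105.99 = 0.5784 g
% Na2CO3 = 0.5784 / 0.9206 × 100 = 62.83 %

62.83 %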